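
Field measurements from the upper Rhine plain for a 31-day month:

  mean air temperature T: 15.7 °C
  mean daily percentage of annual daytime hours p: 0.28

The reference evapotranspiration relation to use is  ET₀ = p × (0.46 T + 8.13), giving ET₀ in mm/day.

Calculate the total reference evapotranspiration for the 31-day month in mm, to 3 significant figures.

ET₀ = 0.28 × (0.46 × 15.7 + 8.13) = 0.28 × 15.352 = 4.2986 mm/d
Monthly total = 4.2986 × 31 = 133.257 mm

133 mm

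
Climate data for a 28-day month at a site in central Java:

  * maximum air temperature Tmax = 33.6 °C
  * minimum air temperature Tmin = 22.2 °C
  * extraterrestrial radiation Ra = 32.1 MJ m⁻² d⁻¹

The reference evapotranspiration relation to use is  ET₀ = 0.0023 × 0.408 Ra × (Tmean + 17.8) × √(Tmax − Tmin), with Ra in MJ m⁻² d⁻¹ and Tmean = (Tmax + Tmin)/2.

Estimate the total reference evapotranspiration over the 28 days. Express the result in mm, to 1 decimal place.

Tmean = (33.6 + 22.2)/2 = 27.90 °C
0.408 Ra = 0.408 × 32.1 = 13.0968 mm/d equivalent
ET₀ = 0.0023 × 13.0968 × (27.90 + 17.8) × √11.4 = 0.0023 × 13.0968 × 45.70 × 3.3764 = 4.6480 mm/d
Over 28 days: 4.6480 × 28 = 130.144 mm

130.1 mm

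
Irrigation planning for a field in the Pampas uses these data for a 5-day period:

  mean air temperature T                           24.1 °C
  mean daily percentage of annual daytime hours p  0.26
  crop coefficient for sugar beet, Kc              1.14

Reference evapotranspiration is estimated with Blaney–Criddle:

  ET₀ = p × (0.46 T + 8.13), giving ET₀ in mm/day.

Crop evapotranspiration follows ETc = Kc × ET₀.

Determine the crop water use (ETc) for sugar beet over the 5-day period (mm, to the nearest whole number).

28 mm

ET₀ = 0.26 × (0.46 × 24.1 + 8.13) = 0.26 × 19.216 = 4.9962 mm/d
ETc = Kc × ET₀ = 1.14 × 4.9962 = 5.6957 mm/d
Over 5 days: 5.6957 × 5 = 28.479 mm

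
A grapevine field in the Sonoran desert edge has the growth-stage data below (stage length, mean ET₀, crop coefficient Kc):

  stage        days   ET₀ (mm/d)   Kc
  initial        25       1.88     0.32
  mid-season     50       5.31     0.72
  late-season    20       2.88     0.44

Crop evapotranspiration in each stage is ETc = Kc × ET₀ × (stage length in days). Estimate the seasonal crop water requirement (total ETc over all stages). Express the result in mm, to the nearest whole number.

initial: 0.32 × 1.88 × 25 = 15.04 mm
mid-season: 0.72 × 5.31 × 50 = 191.16 mm
late-season: 0.44 × 2.88 × 20 = 25.34 mm
Seasonal total = 231.54 mm

232 mm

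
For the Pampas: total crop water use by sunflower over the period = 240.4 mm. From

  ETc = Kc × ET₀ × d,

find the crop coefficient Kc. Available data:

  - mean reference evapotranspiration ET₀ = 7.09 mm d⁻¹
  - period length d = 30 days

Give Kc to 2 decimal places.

ETc = Kc × ET₀ × d  ⇒  Kc = ETc / (ET₀ × d)
Kc = 240.4 / (7.09 × 30) = 240.4 / 212.70 = 1.1302

1.13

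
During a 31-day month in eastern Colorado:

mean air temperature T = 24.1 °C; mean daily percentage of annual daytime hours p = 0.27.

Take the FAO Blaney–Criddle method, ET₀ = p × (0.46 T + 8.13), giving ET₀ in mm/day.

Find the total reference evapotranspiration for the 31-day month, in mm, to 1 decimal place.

160.8 mm

ET₀ = 0.27 × (0.46 × 24.1 + 8.13) = 0.27 × 19.216 = 5.1883 mm/d
Monthly total = 5.1883 × 31 = 160.837 mm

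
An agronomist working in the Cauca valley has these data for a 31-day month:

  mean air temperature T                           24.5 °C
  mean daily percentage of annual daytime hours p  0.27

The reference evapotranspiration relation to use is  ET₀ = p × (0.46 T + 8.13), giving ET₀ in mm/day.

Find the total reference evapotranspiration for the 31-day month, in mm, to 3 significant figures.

ET₀ = 0.27 × (0.46 × 24.5 + 8.13) = 0.27 × 19.400 = 5.2380 mm/d
Monthly total = 5.2380 × 31 = 162.378 mm

162 mm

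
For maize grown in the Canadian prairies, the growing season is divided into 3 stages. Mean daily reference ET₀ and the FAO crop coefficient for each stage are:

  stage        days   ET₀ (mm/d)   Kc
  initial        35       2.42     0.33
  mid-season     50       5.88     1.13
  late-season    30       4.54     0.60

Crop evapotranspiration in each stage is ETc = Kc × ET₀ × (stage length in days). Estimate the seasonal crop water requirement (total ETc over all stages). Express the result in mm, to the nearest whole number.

initial: 0.33 × 2.42 × 35 = 27.95 mm
mid-season: 1.13 × 5.88 × 50 = 332.22 mm
late-season: 0.60 × 4.54 × 30 = 81.72 mm
Seasonal total = 441.89 mm

442 mm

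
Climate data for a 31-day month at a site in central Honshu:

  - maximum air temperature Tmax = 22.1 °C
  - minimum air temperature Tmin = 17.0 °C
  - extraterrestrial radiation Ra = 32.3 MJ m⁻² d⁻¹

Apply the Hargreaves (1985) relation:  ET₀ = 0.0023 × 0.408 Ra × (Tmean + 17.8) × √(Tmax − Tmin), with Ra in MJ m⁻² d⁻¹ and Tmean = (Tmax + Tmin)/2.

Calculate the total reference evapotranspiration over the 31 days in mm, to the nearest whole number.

79 mm

Tmean = (22.1 + 17.0)/2 = 19.55 °C
0.408 Ra = 0.408 × 32.3 = 13.1784 mm/d equivalent
ET₀ = 0.0023 × 13.1784 × (19.55 + 17.8) × √5.1 = 0.0023 × 13.1784 × 37.35 × 2.2583 = 2.5566 mm/d
Over 31 days: 2.5566 × 31 = 79.255 mm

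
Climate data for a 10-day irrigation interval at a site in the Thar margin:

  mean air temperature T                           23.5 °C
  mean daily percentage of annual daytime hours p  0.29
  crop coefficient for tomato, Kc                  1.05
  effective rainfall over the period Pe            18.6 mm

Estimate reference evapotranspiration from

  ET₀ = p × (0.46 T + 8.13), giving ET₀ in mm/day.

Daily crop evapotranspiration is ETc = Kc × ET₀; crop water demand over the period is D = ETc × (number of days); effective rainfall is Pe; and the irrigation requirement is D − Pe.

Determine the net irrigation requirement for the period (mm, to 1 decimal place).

39.1 mm

ET₀ = 0.29 × (0.46 × 23.5 + 8.13) = 0.29 × 18.940 = 5.4926 mm/d
ETc = Kc × ET₀ = 1.05 × 5.4926 = 5.7672 mm/d
Crop demand D = ETc × 10 d = 5.7672 × 10 = 57.672 mm
D − Pe = 57.672 − 18.6 = 39.072 mm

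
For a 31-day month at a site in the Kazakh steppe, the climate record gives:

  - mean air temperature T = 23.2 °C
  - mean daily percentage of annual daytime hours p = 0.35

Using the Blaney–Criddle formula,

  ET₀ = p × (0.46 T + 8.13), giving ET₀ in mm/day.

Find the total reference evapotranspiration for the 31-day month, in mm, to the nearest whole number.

204 mm

ET₀ = 0.35 × (0.46 × 23.2 + 8.13) = 0.35 × 18.802 = 6.5807 mm/d
Monthly total = 6.5807 × 31 = 204.002 mm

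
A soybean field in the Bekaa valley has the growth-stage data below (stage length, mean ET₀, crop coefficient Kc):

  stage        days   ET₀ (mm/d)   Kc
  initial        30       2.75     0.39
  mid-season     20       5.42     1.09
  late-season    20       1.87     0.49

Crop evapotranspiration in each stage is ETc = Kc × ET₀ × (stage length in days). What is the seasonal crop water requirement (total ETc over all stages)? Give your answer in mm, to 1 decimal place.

168.7 mm

initial: 0.39 × 2.75 × 30 = 32.18 mm
mid-season: 1.09 × 5.42 × 20 = 118.16 mm
late-season: 0.49 × 1.87 × 20 = 18.33 mm
Seasonal total = 168.67 mm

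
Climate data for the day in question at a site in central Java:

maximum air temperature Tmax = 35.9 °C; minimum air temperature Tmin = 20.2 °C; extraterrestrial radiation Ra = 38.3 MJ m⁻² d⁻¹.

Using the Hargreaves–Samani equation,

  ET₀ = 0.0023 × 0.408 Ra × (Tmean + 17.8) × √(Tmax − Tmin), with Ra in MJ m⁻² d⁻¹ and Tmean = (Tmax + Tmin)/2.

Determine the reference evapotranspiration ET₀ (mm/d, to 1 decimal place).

6.5 mm/d

Tmean = (35.9 + 20.2)/2 = 28.05 °C
0.408 Ra = 0.408 × 38.3 = 15.6264 mm/d equivalent
ET₀ = 0.0023 × 15.6264 × (28.05 + 17.8) × √15.7 = 0.0023 × 15.6264 × 45.85 × 3.9623 = 6.5294 mm/d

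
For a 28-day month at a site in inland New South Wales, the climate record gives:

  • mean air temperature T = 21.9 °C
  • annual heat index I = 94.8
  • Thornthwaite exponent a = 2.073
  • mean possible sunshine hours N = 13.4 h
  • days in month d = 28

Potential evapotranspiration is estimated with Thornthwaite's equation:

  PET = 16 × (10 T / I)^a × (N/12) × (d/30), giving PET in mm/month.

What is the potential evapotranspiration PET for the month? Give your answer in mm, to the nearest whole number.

10T/I = 10 × 21.9 / 94.8 = 2.3101
(10T/I)^a = 2.3101^2.073 = 5.6729
Uncorrected PET = 16 × 5.6729 = 90.766 mm
Correction = (N/12)(d/30) = (13.4/12)(28/30) = 1.0422
PET = 90.766 × 1.0422 = 94.596 mm/month

95 mm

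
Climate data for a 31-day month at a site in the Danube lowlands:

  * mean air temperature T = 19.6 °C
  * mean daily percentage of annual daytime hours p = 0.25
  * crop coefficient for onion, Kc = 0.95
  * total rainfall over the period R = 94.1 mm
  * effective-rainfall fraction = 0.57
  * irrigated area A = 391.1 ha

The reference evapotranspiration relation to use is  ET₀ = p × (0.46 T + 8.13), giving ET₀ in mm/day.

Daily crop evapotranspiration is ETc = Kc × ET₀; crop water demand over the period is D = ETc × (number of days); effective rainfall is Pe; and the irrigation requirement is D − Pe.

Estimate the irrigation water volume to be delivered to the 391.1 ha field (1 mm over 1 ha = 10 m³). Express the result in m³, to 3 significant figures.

ET₀ = 0.25 × (0.46 × 19.6 + 8.13) = 0.25 × 17.146 = 4.2865 mm/d
ETc = Kc × ET₀ = 0.95 × 4.2865 = 4.0722 mm/d
Crop demand D = ETc × 31 d = 4.0722 × 31 = 126.238 mm
Pe = 0.57 × 94.1 = 53.637 mm
D − Pe = 126.238 − 53.637 = 72.601 mm
Volume = 72.601 mm × 391.1 ha × 10 = 283942.5 m³

284000 m³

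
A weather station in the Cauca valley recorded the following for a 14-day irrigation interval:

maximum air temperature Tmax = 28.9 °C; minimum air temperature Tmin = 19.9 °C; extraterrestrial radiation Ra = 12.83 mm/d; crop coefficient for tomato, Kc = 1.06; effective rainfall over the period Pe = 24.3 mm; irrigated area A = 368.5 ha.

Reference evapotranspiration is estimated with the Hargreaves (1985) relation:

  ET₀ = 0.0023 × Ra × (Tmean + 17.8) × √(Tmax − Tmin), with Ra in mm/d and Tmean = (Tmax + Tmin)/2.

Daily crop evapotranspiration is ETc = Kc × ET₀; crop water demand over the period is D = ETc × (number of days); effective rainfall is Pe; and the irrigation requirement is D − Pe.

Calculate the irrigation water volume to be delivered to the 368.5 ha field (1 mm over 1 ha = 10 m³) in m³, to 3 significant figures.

115000 m³

Tmean = (28.9 + 19.9)/2 = 24.40 °C
ET₀ = 0.0023 × 12.83 × (24.40 + 17.8) × √9.0 = 0.0023 × 12.83 × 42.20 × 3.0000 = 3.7358 mm/d
ETc = Kc × ET₀ = 1.06 × 3.7358 = 3.9599 mm/d
Crop demand D = ETc × 14 d = 3.9599 × 14 = 55.439 mm
D − Pe = 55.439 − 24.3 = 31.139 mm
Volume = 31.139 mm × 368.5 ha × 10 = 114747.2 m³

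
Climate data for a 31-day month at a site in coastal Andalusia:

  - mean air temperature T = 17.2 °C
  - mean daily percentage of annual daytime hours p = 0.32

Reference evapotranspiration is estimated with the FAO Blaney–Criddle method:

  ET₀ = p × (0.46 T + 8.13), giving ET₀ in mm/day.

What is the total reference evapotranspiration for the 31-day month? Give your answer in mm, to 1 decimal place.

159.1 mm

ET₀ = 0.32 × (0.46 × 17.2 + 8.13) = 0.32 × 16.042 = 5.1334 mm/d
Monthly total = 5.1334 × 31 = 159.135 mm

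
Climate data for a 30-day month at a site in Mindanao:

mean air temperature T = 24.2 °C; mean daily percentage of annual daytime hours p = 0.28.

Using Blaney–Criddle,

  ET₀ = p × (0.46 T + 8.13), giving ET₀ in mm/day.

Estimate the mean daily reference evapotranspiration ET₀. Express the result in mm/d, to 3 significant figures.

5.39 mm/d

ET₀ = 0.28 × (0.46 × 24.2 + 8.13) = 0.28 × 19.262 = 5.3934 mm/d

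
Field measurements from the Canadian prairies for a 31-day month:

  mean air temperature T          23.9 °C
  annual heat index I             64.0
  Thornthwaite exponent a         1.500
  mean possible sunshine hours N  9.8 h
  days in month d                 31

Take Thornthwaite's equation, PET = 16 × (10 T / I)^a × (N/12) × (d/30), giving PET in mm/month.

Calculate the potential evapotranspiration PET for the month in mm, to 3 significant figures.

10T/I = 10 × 23.9 / 64.0 = 3.7344
(10T/I)^a = 3.7344^1.500 = 7.2166
Uncorrected PET = 16 × 7.2166 = 115.466 mm
Correction = (N/12)(d/30) = (9.8/12)(31/30) = 0.8439
PET = 115.466 × 0.8439 = 97.442 mm/month

97.4 mm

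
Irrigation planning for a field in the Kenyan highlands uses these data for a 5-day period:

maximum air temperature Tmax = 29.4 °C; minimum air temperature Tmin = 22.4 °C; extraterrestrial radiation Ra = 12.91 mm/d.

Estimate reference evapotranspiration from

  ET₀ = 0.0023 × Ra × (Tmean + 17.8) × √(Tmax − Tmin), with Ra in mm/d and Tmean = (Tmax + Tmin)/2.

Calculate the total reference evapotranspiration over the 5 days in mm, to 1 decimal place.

Tmean = (29.4 + 22.4)/2 = 25.90 °C
ET₀ = 0.0023 × 12.91 × (25.90 + 17.8) × √7.0 = 0.0023 × 12.91 × 43.70 × 2.6458 = 3.4331 mm/d
Over 5 days: 3.4331 × 5 = 17.166 mm

17.2 mm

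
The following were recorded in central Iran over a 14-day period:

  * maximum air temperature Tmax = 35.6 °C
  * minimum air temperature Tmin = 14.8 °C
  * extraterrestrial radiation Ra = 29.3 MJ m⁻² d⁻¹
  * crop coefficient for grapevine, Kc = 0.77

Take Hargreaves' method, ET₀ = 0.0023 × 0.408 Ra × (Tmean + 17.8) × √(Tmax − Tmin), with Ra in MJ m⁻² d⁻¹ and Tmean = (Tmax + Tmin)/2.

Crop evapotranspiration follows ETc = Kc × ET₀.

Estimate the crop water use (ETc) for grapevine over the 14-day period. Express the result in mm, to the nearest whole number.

Tmean = (35.6 + 14.8)/2 = 25.20 °C
0.408 Ra = 0.408 × 29.3 = 11.9544 mm/d equivalent
ET₀ = 0.0023 × 11.9544 × (25.20 + 17.8) × √20.8 = 0.0023 × 11.9544 × 43.00 × 4.5607 = 5.3921 mm/d
ETc = Kc × ET₀ = 0.77 × 5.3921 = 4.1519 mm/d
Over 14 days: 4.1519 × 14 = 58.127 mm

58 mm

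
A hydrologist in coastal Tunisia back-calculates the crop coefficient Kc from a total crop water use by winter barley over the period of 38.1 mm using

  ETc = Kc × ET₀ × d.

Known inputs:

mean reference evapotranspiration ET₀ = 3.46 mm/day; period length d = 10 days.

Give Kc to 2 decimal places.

ETc = Kc × ET₀ × d  ⇒  Kc = ETc / (ET₀ × d)
Kc = 38.1 / (3.46 × 10) = 38.1 / 34.60 = 1.1012

1.10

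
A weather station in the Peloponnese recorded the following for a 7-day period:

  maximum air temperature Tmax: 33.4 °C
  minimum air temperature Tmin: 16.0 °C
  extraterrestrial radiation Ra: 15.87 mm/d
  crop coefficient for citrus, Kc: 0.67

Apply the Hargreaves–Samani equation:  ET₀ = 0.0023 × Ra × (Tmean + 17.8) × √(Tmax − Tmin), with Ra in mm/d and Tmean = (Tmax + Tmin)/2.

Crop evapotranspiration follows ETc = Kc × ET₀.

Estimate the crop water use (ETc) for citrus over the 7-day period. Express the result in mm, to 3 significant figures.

30.3 mm

Tmean = (33.4 + 16.0)/2 = 24.70 °C
ET₀ = 0.0023 × 15.87 × (24.70 + 17.8) × √17.4 = 0.0023 × 15.87 × 42.50 × 4.1713 = 6.4709 mm/d
ETc = Kc × ET₀ = 0.67 × 6.4709 = 4.3355 mm/d
Over 7 days: 4.3355 × 7 = 30.349 mm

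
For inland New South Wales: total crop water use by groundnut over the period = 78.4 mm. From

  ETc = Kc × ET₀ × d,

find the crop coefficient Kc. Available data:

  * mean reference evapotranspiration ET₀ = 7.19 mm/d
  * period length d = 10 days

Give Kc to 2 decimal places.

ETc = Kc × ET₀ × d  ⇒  Kc = ETc / (ET₀ × d)
Kc = 78.4 / (7.19 × 10) = 78.4 / 71.90 = 1.0904

1.09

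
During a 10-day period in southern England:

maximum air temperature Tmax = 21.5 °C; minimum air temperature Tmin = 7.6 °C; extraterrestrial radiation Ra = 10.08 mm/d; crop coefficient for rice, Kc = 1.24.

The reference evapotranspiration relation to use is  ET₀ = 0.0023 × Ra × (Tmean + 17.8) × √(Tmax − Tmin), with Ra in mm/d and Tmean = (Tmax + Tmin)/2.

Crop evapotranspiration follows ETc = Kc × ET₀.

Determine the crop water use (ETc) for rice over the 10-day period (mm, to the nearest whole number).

35 mm

Tmean = (21.5 + 7.6)/2 = 14.55 °C
ET₀ = 0.0023 × 10.08 × (14.55 + 17.8) × √13.9 = 0.0023 × 10.08 × 32.35 × 3.7283 = 2.7962 mm/d
ETc = Kc × ET₀ = 1.24 × 2.7962 = 3.4673 mm/d
Over 10 days: 3.4673 × 10 = 34.673 mm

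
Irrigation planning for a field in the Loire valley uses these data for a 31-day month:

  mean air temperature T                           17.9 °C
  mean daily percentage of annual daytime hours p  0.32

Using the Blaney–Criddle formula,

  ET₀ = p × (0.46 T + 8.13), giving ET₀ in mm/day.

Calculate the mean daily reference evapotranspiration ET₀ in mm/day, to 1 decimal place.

5.2 mm/day

ET₀ = 0.32 × (0.46 × 17.9 + 8.13) = 0.32 × 16.364 = 5.2365 mm/d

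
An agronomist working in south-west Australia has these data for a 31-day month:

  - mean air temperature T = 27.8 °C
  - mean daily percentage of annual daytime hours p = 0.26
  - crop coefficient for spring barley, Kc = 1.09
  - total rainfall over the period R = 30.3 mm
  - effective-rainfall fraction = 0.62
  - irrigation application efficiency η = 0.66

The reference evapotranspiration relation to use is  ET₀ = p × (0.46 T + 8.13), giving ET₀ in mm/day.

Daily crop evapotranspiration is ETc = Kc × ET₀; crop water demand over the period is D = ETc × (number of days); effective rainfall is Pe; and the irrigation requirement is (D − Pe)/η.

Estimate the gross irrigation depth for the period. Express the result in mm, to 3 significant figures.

250 mm

ET₀ = 0.26 × (0.46 × 27.8 + 8.13) = 0.26 × 20.918 = 5.4387 mm/d
ETc = Kc × ET₀ = 1.09 × 5.4387 = 5.9282 mm/d
Crop demand D = ETc × 31 d = 5.9282 × 31 = 183.774 mm
Pe = 0.62 × 30.3 = 18.786 mm
D − Pe = 183.774 − 18.786 = 164.988 mm
Gross irrigation = 164.988 / 0.66 = 249.982 mm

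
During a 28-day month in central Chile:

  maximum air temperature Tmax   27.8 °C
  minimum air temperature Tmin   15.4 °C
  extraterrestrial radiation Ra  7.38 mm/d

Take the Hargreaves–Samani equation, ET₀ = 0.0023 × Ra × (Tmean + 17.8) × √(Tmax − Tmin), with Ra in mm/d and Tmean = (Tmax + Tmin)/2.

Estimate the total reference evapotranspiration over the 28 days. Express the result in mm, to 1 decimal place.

Tmean = (27.8 + 15.4)/2 = 21.60 °C
ET₀ = 0.0023 × 7.38 × (21.60 + 17.8) × √12.4 = 0.0023 × 7.38 × 39.40 × 3.5214 = 2.3550 mm/d
Over 28 days: 2.3550 × 28 = 65.940 mm

65.9 mm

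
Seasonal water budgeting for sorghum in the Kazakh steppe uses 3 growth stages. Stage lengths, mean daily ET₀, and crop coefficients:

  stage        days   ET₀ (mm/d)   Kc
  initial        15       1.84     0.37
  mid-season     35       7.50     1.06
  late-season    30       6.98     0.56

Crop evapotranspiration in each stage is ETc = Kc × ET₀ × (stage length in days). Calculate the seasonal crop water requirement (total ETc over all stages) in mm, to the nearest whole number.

406 mm

initial: 0.37 × 1.84 × 15 = 10.21 mm
mid-season: 1.06 × 7.50 × 35 = 278.25 mm
late-season: 0.56 × 6.98 × 30 = 117.26 mm
Seasonal total = 405.72 mm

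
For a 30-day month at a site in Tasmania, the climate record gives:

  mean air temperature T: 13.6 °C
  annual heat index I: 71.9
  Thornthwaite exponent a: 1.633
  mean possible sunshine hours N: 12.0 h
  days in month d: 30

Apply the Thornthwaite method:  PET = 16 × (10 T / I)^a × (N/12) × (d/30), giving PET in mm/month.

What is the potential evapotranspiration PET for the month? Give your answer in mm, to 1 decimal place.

10T/I = 10 × 13.6 / 71.9 = 1.8915
(10T/I)^a = 1.8915^1.633 = 2.8316
Uncorrected PET = 16 × 2.8316 = 45.306 mm
Correction = (N/12)(d/30) = (12.0/12)(30/30) = 1.0000
PET = 45.306 × 1.0000 = 45.306 mm/month

45.3 mm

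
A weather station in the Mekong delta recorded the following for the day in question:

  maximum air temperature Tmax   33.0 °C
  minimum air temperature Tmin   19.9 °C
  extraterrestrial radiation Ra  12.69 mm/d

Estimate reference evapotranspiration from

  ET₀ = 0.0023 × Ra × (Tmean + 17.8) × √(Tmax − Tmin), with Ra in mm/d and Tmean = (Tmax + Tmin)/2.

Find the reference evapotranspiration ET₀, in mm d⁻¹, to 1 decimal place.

Tmean = (33.0 + 19.9)/2 = 26.45 °C
ET₀ = 0.0023 × 12.69 × (26.45 + 17.8) × √13.1 = 0.0023 × 12.69 × 44.25 × 3.6194 = 4.6745 mm/d

4.7 mm d⁻¹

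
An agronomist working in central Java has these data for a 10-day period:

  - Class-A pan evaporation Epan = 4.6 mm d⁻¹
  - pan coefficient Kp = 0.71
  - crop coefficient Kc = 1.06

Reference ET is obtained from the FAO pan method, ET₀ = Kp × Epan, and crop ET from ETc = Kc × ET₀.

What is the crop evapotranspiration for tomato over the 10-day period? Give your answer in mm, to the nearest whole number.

ET₀ = 0.71 × 4.6 = 3.2660 mm/d
ETc = Kc × ET₀ = 1.06 × 3.2660 = 3.4620 mm/d
Over 10 days: 3.4620 × 10 = 34.620 mm

35 mm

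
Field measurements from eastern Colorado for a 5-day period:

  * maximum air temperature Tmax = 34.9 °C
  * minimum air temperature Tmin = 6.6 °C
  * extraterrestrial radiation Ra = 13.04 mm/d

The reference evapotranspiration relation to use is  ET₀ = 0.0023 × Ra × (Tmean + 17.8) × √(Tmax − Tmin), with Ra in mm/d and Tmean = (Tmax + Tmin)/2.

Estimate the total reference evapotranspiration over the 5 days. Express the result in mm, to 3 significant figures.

Tmean = (34.9 + 6.6)/2 = 20.75 °C
ET₀ = 0.0023 × 13.04 × (20.75 + 17.8) × √28.3 = 0.0023 × 13.04 × 38.55 × 5.3198 = 6.1507 mm/d
Over 5 days: 6.1507 × 5 = 30.754 mm

30.8 mm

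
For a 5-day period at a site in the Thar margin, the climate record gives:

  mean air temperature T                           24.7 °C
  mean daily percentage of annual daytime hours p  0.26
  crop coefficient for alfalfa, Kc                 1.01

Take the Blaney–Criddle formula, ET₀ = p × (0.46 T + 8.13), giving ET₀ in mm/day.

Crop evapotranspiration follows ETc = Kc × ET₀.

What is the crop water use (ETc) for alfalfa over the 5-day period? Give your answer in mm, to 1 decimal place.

ET₀ = 0.26 × (0.46 × 24.7 + 8.13) = 0.26 × 19.492 = 5.0679 mm/d
ETc = Kc × ET₀ = 1.01 × 5.0679 = 5.1186 mm/d
Over 5 days: 5.1186 × 5 = 25.593 mm

25.6 mm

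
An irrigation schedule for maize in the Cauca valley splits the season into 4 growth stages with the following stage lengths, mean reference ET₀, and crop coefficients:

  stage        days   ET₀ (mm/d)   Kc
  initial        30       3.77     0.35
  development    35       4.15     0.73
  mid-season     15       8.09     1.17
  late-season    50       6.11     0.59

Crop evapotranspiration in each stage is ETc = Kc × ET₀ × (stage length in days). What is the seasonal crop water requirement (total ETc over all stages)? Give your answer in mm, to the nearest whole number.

initial: 0.35 × 3.77 × 30 = 39.59 mm
development: 0.73 × 4.15 × 35 = 106.03 mm
mid-season: 1.17 × 8.09 × 15 = 141.98 mm
late-season: 0.59 × 6.11 × 50 = 180.25 mm
Seasonal total = 467.85 mm

468 mm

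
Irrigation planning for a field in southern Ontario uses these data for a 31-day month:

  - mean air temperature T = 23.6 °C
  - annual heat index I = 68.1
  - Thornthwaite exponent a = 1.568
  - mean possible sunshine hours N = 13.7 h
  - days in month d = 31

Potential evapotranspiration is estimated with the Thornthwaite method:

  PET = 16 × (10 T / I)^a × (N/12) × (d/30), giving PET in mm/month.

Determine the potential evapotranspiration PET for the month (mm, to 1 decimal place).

132.5 mm

10T/I = 10 × 23.6 / 68.1 = 3.4655
(10T/I)^a = 3.4655^1.568 = 7.0203
Uncorrected PET = 16 × 7.0203 = 112.325 mm
Correction = (N/12)(d/30) = (13.7/12)(31/30) = 1.1797
PET = 112.325 × 1.1797 = 132.510 mm/month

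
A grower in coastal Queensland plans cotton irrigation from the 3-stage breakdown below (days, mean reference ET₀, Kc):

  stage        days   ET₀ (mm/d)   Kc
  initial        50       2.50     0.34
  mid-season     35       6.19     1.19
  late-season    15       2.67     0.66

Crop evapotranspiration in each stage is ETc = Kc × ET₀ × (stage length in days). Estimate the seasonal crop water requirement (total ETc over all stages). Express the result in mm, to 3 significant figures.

327 mm

initial: 0.34 × 2.50 × 50 = 42.50 mm
mid-season: 1.19 × 6.19 × 35 = 257.81 mm
late-season: 0.66 × 2.67 × 15 = 26.43 mm
Seasonal total = 326.74 mm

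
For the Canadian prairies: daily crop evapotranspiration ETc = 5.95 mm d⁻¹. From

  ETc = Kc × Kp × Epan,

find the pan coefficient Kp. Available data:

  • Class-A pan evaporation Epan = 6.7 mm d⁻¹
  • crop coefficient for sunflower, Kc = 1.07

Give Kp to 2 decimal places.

0.83

ETc = Kc × Kp × Epan  ⇒  Kp = ETc / (Kc × Epan)
Kp = 5.95 / (1.07 × 6.7) = 5.95 / 7.169 = 0.8300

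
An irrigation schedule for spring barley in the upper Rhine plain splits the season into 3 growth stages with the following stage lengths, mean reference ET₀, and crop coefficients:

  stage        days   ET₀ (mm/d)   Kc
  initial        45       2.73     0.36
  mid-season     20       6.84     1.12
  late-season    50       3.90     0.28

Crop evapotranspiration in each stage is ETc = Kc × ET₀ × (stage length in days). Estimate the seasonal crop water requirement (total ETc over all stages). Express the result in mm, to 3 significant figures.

252 mm

initial: 0.36 × 2.73 × 45 = 44.23 mm
mid-season: 1.12 × 6.84 × 20 = 153.22 mm
late-season: 0.28 × 3.90 × 50 = 54.60 mm
Seasonal total = 252.05 mm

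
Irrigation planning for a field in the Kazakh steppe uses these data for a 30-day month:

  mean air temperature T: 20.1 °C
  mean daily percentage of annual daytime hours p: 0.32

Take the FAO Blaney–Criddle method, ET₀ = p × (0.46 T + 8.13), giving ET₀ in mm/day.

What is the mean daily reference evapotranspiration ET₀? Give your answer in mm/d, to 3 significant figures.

5.56 mm/d

ET₀ = 0.32 × (0.46 × 20.1 + 8.13) = 0.32 × 17.376 = 5.5603 mm/d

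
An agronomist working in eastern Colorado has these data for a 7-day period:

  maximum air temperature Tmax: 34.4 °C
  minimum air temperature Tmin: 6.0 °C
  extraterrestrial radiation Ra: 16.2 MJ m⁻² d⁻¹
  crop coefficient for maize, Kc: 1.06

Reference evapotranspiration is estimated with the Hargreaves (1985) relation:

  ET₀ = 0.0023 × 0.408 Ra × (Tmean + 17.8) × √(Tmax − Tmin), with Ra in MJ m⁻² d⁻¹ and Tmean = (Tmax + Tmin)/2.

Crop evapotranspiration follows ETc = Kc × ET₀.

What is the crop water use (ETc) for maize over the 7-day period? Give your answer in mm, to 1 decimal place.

22.8 mm

Tmean = (34.4 + 6.0)/2 = 20.20 °C
0.408 Ra = 0.408 × 16.2 = 6.6096 mm/d equivalent
ET₀ = 0.0023 × 6.6096 × (20.20 + 17.8) × √28.4 = 0.0023 × 6.6096 × 38.00 × 5.3292 = 3.0786 mm/d
ETc = Kc × ET₀ = 1.06 × 3.0786 = 3.2633 mm/d
Over 7 days: 3.2633 × 7 = 22.843 mm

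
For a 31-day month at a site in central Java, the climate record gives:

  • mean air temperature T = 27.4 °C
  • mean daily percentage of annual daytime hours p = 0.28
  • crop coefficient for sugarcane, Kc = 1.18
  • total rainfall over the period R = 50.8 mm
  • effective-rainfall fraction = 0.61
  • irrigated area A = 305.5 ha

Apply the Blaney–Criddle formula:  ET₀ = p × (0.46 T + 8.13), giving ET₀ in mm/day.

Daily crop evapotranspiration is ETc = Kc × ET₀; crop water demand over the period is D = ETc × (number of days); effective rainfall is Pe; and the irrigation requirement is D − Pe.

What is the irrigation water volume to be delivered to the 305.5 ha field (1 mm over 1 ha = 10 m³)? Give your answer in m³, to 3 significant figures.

554000 m³

ET₀ = 0.28 × (0.46 × 27.4 + 8.13) = 0.28 × 20.734 = 5.8055 mm/d
ETc = Kc × ET₀ = 1.18 × 5.8055 = 6.8505 mm/d
Crop demand D = ETc × 31 d = 6.8505 × 31 = 212.366 mm
Pe = 0.61 × 50.8 = 30.988 mm
D − Pe = 212.366 − 30.988 = 181.378 mm
Volume = 181.378 mm × 305.5 ha × 10 = 554109.8 m³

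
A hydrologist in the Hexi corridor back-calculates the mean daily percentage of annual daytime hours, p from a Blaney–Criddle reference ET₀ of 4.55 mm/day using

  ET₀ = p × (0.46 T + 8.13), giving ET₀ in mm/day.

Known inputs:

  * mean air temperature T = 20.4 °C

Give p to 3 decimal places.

0.260

p = ET₀ / (0.46 T + 8.13) = 4.55 / (0.46 × 20.4 + 8.13) = 4.55 / 17.514 = 0.2598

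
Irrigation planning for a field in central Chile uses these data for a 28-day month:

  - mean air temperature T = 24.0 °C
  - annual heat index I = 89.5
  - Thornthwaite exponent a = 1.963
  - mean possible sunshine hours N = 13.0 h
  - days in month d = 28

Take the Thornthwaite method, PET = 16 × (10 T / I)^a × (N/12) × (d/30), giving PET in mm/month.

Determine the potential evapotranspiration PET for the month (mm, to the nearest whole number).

10T/I = 10 × 24.0 / 89.5 = 2.6816
(10T/I)^a = 2.6816^1.963 = 6.9333
Uncorrected PET = 16 × 6.9333 = 110.933 mm
Correction = (N/12)(d/30) = (13.0/12)(28/30) = 1.0111
PET = 110.933 × 1.0111 = 112.164 mm/month

112 mm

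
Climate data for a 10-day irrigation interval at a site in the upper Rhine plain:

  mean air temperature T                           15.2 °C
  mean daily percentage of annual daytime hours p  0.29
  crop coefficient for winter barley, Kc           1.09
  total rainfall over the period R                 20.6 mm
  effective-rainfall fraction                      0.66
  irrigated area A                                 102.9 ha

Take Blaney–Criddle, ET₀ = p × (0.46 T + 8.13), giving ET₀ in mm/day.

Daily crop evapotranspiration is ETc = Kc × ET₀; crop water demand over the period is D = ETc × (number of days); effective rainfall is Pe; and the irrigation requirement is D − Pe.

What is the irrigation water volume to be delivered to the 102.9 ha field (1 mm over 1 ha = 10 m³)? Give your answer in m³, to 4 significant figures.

ET₀ = 0.29 × (0.46 × 15.2 + 8.13) = 0.29 × 15.122 = 4.3854 mm/d
ETc = Kc × ET₀ = 1.09 × 4.3854 = 4.7801 mm/d
Crop demand D = ETc × 10 d = 4.7801 × 10 = 47.801 mm
Pe = 0.66 × 20.6 = 13.596 mm
D − Pe = 47.801 − 13.596 = 34.205 mm
Volume = 34.205 mm × 102.9 ha × 10 = 35196.9 m³

35200 m³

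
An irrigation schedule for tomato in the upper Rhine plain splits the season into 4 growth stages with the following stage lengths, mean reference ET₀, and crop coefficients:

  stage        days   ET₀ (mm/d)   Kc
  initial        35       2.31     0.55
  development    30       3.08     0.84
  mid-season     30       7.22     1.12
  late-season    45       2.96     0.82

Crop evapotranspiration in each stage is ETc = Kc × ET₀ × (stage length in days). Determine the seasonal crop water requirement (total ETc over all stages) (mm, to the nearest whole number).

initial: 0.55 × 2.31 × 35 = 44.47 mm
development: 0.84 × 3.08 × 30 = 77.62 mm
mid-season: 1.12 × 7.22 × 30 = 242.59 mm
late-season: 0.82 × 2.96 × 45 = 109.22 mm
Seasonal total = 473.90 mm

474 mm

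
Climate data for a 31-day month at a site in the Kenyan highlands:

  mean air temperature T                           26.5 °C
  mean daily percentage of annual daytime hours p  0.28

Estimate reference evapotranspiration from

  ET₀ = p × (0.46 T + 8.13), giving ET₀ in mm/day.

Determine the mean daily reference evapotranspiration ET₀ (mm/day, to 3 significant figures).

ET₀ = 0.28 × (0.46 × 26.5 + 8.13) = 0.28 × 20.320 = 5.6896 mm/d

5.69 mm/day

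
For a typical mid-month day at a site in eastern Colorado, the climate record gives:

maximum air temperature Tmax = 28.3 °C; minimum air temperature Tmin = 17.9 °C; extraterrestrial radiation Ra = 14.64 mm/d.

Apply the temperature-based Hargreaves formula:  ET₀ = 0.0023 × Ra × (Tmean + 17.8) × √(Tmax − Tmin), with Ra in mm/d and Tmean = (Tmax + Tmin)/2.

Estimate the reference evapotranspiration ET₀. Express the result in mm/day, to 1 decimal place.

Tmean = (28.3 + 17.9)/2 = 23.10 °C
ET₀ = 0.0023 × 14.64 × (23.10 + 17.8) × √10.4 = 0.0023 × 14.64 × 40.90 × 3.2249 = 4.4413 mm/d

4.4 mm/day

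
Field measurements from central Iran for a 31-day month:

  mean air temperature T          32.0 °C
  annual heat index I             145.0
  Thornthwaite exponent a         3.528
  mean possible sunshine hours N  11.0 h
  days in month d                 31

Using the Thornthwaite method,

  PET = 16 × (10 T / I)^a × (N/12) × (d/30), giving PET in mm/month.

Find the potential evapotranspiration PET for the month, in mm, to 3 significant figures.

247 mm

10T/I = 10 × 32.0 / 145.0 = 2.2069
(10T/I)^a = 2.2069^3.528 = 16.3255
Uncorrected PET = 16 × 16.3255 = 261.208 mm
Correction = (N/12)(d/30) = (11.0/12)(31/30) = 0.9472
PET = 261.208 × 0.9472 = 247.416 mm/month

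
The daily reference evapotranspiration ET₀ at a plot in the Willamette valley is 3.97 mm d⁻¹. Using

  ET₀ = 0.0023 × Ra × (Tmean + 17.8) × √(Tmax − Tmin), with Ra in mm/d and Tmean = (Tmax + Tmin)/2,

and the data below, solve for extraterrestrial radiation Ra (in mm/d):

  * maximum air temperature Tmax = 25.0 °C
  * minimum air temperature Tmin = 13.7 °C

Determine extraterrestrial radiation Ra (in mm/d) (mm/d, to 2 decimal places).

Tmean = 19.35 °C; √ΔT = 3.3615
Ra = ET₀ / [0.0023 × (Tmean+17.8) × √ΔT] = 3.97 / (0.0023 × 37.15 × 3.3615) = 13.822 mm/d

13.82 mm/d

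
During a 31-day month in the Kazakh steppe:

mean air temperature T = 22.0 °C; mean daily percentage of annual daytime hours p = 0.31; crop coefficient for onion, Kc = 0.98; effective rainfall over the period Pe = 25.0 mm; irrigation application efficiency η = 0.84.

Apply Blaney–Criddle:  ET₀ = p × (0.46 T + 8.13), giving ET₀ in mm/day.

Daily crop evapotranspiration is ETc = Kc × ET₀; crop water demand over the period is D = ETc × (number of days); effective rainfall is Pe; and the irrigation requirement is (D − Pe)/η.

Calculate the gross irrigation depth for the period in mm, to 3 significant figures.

175 mm

ET₀ = 0.31 × (0.46 × 22.0 + 8.13) = 0.31 × 18.250 = 5.6575 mm/d
ETc = Kc × ET₀ = 0.98 × 5.6575 = 5.5444 mm/d
Crop demand D = ETc × 31 d = 5.5444 × 31 = 171.876 mm
D − Pe = 171.876 − 25.0 = 146.876 mm
Gross irrigation = 146.876 / 0.84 = 174.852 mm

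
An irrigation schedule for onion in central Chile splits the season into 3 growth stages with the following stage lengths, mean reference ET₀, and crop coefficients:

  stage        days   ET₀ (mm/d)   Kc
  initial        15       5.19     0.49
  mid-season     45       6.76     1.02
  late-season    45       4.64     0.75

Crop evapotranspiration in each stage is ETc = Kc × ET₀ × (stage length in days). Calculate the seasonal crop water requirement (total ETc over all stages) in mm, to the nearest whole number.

initial: 0.49 × 5.19 × 15 = 38.15 mm
mid-season: 1.02 × 6.76 × 45 = 310.28 mm
late-season: 0.75 × 4.64 × 45 = 156.60 mm
Seasonal total = 505.03 mm

505 mm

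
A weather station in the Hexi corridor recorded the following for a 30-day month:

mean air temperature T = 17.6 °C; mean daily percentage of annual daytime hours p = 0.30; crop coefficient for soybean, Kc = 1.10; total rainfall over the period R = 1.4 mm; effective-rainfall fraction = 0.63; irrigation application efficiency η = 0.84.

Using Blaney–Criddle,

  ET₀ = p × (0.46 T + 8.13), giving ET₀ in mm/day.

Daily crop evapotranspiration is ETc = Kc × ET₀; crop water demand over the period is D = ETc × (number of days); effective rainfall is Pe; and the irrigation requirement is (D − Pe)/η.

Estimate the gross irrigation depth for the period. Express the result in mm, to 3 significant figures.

190 mm

ET₀ = 0.30 × (0.46 × 17.6 + 8.13) = 0.30 × 16.226 = 4.8678 mm/d
ETc = Kc × ET₀ = 1.10 × 4.8678 = 5.3546 mm/d
Crop demand D = ETc × 30 d = 5.3546 × 30 = 160.638 mm
Pe = 0.63 × 1.4 = 0.882 mm
D − Pe = 160.638 − 0.882 = 159.756 mm
Gross irrigation = 159.756 / 0.84 = 190.186 mm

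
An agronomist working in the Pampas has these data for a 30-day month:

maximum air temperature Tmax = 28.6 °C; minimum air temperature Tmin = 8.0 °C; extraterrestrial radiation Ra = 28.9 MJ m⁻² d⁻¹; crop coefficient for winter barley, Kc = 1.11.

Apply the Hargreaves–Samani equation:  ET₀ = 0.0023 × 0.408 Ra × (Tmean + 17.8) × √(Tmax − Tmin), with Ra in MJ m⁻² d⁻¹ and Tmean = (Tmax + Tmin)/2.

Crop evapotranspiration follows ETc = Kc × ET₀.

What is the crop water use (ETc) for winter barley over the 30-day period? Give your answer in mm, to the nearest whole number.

148 mm

Tmean = (28.6 + 8.0)/2 = 18.30 °C
0.408 Ra = 0.408 × 28.9 = 11.7912 mm/d equivalent
ET₀ = 0.0023 × 11.7912 × (18.30 + 17.8) × √20.6 = 0.0023 × 11.7912 × 36.10 × 4.5387 = 4.4435 mm/d
ETc = Kc × ET₀ = 1.11 × 4.4435 = 4.9323 mm/d
Over 30 days: 4.9323 × 30 = 147.969 mm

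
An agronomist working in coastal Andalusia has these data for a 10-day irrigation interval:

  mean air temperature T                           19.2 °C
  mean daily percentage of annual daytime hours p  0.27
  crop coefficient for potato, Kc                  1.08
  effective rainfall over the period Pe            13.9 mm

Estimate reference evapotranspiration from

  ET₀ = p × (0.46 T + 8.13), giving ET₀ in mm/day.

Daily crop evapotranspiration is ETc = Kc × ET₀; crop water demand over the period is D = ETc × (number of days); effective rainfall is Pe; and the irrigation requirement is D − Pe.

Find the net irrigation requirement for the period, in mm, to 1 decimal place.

ET₀ = 0.27 × (0.46 × 19.2 + 8.13) = 0.27 × 16.962 = 4.5797 mm/d
ETc = Kc × ET₀ = 1.08 × 4.5797 = 4.9461 mm/d
Crop demand D = ETc × 10 d = 4.9461 × 10 = 49.461 mm
D − Pe = 49.461 − 13.9 = 35.561 mm

35.6 mm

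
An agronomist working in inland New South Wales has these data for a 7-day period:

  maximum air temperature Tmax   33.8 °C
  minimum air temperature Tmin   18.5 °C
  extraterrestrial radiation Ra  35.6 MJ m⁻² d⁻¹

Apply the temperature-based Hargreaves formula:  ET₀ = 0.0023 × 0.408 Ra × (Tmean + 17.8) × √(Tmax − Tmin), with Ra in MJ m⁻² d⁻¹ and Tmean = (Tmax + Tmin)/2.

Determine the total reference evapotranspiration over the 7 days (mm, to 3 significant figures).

Tmean = (33.8 + 18.5)/2 = 26.15 °C
0.408 Ra = 0.408 × 35.6 = 14.5248 mm/d equivalent
ET₀ = 0.0023 × 14.5248 × (26.15 + 17.8) × √15.3 = 0.0023 × 14.5248 × 43.95 × 3.9115 = 5.7430 mm/d
Over 7 days: 5.7430 × 7 = 40.201 mm

40.2 mm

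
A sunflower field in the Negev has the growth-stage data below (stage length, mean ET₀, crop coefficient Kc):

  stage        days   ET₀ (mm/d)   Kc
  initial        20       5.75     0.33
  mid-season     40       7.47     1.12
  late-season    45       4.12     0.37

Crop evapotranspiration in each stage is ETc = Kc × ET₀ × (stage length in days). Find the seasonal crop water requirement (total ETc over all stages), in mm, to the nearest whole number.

441 mm

initial: 0.33 × 5.75 × 20 = 37.95 mm
mid-season: 1.12 × 7.47 × 40 = 334.66 mm
late-season: 0.37 × 4.12 × 45 = 68.60 mm
Seasonal total = 441.21 mm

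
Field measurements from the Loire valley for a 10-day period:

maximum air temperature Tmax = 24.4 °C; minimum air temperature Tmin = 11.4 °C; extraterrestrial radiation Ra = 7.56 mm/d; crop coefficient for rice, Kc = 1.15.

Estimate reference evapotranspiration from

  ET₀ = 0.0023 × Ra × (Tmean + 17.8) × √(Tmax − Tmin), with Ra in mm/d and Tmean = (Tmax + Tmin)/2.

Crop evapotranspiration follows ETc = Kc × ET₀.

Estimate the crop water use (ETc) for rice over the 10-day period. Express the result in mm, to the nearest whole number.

Tmean = (24.4 + 11.4)/2 = 17.90 °C
ET₀ = 0.0023 × 7.56 × (17.90 + 17.8) × √13.0 = 0.0023 × 7.56 × 35.70 × 3.6056 = 2.2382 mm/d
ETc = Kc × ET₀ = 1.15 × 2.2382 = 2.5739 mm/d
Over 10 days: 2.5739 × 10 = 25.739 mm

26 mm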